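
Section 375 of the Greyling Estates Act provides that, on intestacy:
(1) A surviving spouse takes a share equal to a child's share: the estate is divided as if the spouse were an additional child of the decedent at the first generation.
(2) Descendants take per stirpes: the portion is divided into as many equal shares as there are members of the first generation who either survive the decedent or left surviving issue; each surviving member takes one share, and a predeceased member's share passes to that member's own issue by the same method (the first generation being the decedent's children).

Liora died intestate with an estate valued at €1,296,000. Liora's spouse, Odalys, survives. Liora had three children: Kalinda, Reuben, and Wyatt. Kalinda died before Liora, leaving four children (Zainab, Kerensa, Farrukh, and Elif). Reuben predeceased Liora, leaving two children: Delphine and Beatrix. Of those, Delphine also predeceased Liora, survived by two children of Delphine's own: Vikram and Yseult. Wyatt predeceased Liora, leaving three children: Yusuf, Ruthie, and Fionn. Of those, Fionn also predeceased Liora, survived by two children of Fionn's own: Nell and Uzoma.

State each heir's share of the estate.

The spouse counts as an additional share at the children's level, so there are 4 primary shares of €324,000. Odalys takes one such share (€324,000).
The children's combined portion (€972,000) is divided into 3 shares of €324,000: Kalinda's €324,000 share passes to Kalinda's issue; Reuben's €324,000 share passes to Reuben's issue; Wyatt's €324,000 share passes to Wyatt's issue.
Kalinda's share (€324,000) is divided into 4 shares of €81,000: Zainab, Kerensa, Farrukh, and Elif each take €81,000.
Reuben's share (€324,000) is divided into 2 shares of €162,000: Beatrix takes €162,000; Delphine's €162,000 share passes to Delphine's issue.
Delphine's share (€162,000) is divided into 2 shares of €81,000: Vikram and Yseult each take €81,000.
Wyatt's share (€324,000) is divided into 3 shares of €108,000: Yusuf and Ruthie each take €108,000; Fionn's €108,000 share passes to Fionn's issue.
Fionn's share (€108,000) is divided into 2 shares of €54,000: Nell and Uzoma each take €54,000.

Odalys: €324,000; Zainab: €81,000; Kerensa: €81,000; Farrukh: €81,000; Elif: €81,000; Vikram: €81,000; Yseult: €81,000; Beatrix: €162,000; Yusuf: €108,000; Ruthie: €108,000; Nell: €54,000; Uzoma: €54,000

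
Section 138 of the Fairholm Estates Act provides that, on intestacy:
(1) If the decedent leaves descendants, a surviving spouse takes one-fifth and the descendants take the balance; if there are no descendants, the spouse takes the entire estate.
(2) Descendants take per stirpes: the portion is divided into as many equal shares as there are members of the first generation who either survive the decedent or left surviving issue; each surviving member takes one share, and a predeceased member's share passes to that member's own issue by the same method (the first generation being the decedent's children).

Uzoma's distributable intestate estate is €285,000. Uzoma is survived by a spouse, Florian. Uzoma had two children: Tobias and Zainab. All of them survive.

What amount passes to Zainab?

Zainab receives €114,000.

Florian takes one-fifth of €285,000 = €57,000. The remaining €228,000 passes to the descendants.
The descendants' portion (€228,000) is divided into 2 shares of €114,000: Tobias and Zainab each take €114,000.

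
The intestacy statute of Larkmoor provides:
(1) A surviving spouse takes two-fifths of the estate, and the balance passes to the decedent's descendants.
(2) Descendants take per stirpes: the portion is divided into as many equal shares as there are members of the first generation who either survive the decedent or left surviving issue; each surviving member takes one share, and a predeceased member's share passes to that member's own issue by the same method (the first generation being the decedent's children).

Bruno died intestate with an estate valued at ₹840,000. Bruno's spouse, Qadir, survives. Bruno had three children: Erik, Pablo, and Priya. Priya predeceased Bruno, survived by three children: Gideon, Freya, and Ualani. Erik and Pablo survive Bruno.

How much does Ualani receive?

Ualani receives ₹56,000.

Qadir takes two-fifths of ₹840,000 = ₹336,000. The remaining ₹504,000 passes to the descendants.
The descendants' portion (₹504,000) is divided into 3 shares of ₹168,000: Erik and Pablo each take ₹168,000; Priya's ₹168,000 share passes to Priya's issue.
Priya's share (₹168,000) is divided into 3 shares of ₹56,000: Gideon, Freya, and Ualani each take ₹56,000.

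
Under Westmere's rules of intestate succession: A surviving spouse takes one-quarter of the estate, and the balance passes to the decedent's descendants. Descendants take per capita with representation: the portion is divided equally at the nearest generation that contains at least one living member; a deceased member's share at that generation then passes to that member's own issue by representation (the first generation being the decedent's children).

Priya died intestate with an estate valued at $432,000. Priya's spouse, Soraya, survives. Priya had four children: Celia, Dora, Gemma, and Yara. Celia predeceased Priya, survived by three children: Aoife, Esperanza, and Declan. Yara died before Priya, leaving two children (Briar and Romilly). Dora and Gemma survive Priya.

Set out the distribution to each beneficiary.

Soraya takes one-quarter of $432,000 = $108,000. The remaining $324,000 passes to the descendants.
The descendants' portion ($324,000) is divided into 4 shares of $81,000: Dora and Gemma each take $81,000; Celia's $81,000 share passes to Celia's issue; Yara's $81,000 share passes to Yara's issue.
Celia's share ($81,000) is divided into 3 shares of $27,000: Aoife, Esperanza, and Declan each take $27,000.
Yara's share ($81,000) is divided into 2 shares of $40,500: Briar and Romilly each take $40,500.

Soraya: $108,000; Aoife: $27,000; Esperanza: $27,000; Declan: $27,000; Dora: $81,000; Gemma: $81,000; Briar: $40,500; Romilly: $40,500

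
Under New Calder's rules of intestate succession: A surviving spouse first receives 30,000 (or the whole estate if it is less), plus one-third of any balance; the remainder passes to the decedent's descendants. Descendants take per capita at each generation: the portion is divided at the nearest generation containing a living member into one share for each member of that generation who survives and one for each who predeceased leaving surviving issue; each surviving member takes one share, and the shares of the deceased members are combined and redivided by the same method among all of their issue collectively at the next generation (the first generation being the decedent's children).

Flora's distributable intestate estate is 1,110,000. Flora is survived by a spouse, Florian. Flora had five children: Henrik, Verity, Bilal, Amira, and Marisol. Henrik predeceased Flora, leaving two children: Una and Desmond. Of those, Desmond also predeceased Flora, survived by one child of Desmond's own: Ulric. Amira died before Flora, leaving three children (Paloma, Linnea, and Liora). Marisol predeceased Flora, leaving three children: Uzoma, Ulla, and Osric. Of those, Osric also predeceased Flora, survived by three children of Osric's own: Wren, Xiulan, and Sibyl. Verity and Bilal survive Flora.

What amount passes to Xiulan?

Xiulan receives 27,000.

Florian first takes 30,000, leaving a balance of 1,080,000. Florian then takes one-third of the balance (360,000), for a total of 390,000. The remaining 720,000 passes to the descendants.
The descendants' portion (720,000) is divided at the children's generation into 5 shares of 144,000. Verity and Bilal each take 144,000. The 3 shares of the deceased (Henrik, Amira, and Marisol) are combined into a pool of 432,000.
That pool (432,000) is divided at the grandchildren's generation into 8 shares of 54,000. Una, Paloma, Linnea, Liora, Uzoma, and Ulla each take 54,000. The 2 shares of the deceased (Desmond and Osric) are combined into a pool of 108,000.
That pool (108,000) is divided at the great-grandchildren's generation equally among Ulric, Wren, Xiulan, and Sibyl: 27,000 each.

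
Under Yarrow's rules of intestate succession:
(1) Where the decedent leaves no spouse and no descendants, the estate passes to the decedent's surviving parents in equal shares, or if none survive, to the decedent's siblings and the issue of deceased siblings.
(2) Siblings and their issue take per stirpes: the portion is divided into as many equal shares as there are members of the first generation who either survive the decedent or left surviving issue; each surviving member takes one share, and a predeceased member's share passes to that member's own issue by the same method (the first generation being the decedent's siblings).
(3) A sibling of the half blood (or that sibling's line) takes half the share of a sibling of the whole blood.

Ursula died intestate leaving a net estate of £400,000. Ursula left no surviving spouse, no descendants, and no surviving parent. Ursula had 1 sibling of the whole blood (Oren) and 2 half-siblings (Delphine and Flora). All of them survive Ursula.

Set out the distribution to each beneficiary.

The entire £400,000 passes to the siblings and their issue.
Counting each half-blood sibling's line as half a unit, there are 2 units in £400,000, so one unit is £200,000. Whole-blood lines (Oren) take £200,000 each; half-blood lines (Delphine and Flora) take £100,000 each.

Delphine: £100,000; Flora: £100,000; Oren: £200,000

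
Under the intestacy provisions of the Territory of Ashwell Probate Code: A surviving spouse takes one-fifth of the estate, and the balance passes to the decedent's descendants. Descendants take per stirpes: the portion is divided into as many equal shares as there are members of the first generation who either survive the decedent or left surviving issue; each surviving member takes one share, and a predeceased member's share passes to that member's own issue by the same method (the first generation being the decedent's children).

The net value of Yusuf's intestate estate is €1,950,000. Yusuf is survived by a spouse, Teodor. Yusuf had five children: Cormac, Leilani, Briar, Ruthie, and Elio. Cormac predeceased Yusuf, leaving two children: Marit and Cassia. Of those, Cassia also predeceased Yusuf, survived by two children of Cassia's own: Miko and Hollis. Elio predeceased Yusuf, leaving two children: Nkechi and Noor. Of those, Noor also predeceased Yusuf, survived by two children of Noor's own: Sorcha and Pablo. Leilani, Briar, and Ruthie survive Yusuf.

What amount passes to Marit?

Teodor takes one-fifth of €1,950,000 = €390,000. The remaining €1,560,000 passes to the descendants.
The descendants' portion (€1,560,000) is divided into 5 shares of €312,000: Leilani, Briar, and Ruthie each take €312,000; Cormac's €312,000 share passes to Cormac's issue; Elio's €312,000 share passes to Elio's issue.
Cormac's share (€312,000) is divided into 2 shares of €156,000: Marit takes €156,000; Cassia's €156,000 share passes to Cassia's issue.
Cassia's share (€156,000) is divided into 2 shares of €78,000: Miko and Hollis each take €78,000.
Elio's share (€312,000) is divided into 2 shares of €156,000: Nkechi takes €156,000; Noor's €156,000 share passes to Noor's issue.
Noor's share (€156,000) is divided into 2 shares of €78,000: Sorcha and Pablo each take €78,000.

Marit receives €156,000.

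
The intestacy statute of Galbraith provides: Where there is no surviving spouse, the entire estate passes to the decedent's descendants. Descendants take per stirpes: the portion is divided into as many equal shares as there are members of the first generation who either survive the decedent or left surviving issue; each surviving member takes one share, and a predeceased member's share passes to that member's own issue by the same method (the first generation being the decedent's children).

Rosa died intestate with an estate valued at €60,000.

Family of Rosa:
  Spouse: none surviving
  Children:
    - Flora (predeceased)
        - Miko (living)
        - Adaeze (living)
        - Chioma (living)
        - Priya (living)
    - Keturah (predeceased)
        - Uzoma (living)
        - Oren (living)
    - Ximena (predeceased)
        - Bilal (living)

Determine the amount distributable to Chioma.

Chioma receives €5,000.

The entire €60,000 passes to the descendants.
That amount (€60,000) is divided into 3 shares of €20,000: Flora's €20,000 share passes to Flora's issue; Keturah's €20,000 share passes to Keturah's issue; Ximena's €20,000 share passes to Ximena's issue.
Flora's share (€20,000) is divided into 4 shares of €5,000: Miko, Adaeze, Chioma, and Priya each take €5,000.
Keturah's share (€20,000) is divided into 2 shares of €10,000: Uzoma and Oren each take €10,000.
Ximena's share (€20,000) passes entirely to Bilal.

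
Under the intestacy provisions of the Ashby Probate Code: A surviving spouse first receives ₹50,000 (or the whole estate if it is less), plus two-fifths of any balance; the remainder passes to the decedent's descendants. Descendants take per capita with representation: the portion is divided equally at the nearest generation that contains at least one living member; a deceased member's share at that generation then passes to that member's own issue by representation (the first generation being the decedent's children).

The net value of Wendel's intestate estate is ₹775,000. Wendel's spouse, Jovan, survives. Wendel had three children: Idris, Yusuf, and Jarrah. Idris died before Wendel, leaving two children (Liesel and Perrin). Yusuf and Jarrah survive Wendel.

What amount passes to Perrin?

Jovan first takes ₹50,000, leaving a balance of ₹725,000. Jovan then takes two-fifths of the balance (₹290,000), for a total of ₹340,000. The remaining ₹435,000 passes to the descendants.
The descendants' portion (₹435,000) is divided into 3 shares of ₹145,000: Yusuf and Jarrah each take ₹145,000; Idris's ₹145,000 share passes to Idris's issue.
Idris's share (₹145,000) is divided into 2 shares of ₹72,500: Liesel and Perrin each take ₹72,500.

Perrin receives ₹72,500.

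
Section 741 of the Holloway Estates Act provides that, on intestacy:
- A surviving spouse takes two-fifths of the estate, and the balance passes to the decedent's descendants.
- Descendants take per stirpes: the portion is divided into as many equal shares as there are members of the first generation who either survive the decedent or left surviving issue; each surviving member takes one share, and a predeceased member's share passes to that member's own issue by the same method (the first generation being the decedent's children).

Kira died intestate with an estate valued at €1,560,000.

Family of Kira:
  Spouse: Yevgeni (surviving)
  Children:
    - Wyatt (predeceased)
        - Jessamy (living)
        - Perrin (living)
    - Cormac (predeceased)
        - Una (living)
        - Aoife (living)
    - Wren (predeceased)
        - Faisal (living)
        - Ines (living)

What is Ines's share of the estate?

Ines receives €156,000.

Yevgeni takes two-fifths of €1,560,000 = €624,000. The remaining €936,000 passes to the descendants.
The descendants' portion (€936,000) is divided into 3 shares of €312,000: Wyatt's €312,000 share passes to Wyatt's issue; Cormac's €312,000 share passes to Cormac's issue; Wren's €312,000 share passes to Wren's issue.
Wyatt's share (€312,000) is divided into 2 shares of €156,000: Jessamy and Perrin each take €156,000.
Cormac's share (€312,000) is divided into 2 shares of €156,000: Una and Aoife each take €156,000.
Wren's share (€312,000) is divided into 2 shares of €156,000: Faisal and Ines each take €156,000.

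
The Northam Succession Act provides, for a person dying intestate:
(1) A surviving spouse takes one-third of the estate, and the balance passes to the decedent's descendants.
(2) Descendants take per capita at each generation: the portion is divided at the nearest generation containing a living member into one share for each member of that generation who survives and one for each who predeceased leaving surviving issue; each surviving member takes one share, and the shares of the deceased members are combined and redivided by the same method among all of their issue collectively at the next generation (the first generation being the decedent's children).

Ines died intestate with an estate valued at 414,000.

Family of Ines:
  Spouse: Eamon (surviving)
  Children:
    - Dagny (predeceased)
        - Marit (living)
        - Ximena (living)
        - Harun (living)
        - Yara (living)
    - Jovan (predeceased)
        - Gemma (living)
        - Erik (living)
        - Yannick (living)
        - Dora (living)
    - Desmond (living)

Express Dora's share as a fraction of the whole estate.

Eamon takes one-third of 414,000 = 138,000. The remaining 276,000 passes to the descendants.
The descendants' portion (276,000) is divided at the children's generation into 3 shares of 92,000. Desmond takes 92,000. The 2 shares of the deceased (Dagny and Jovan) are combined into a pool of 184,000.
That pool (184,000) is divided at the grandchildren's generation equally among Marit, Ximena, Harun, Yara, Gemma, Erik, Yannick, and Dora: 23,000 each.

Dora receives 1/18 of the estate.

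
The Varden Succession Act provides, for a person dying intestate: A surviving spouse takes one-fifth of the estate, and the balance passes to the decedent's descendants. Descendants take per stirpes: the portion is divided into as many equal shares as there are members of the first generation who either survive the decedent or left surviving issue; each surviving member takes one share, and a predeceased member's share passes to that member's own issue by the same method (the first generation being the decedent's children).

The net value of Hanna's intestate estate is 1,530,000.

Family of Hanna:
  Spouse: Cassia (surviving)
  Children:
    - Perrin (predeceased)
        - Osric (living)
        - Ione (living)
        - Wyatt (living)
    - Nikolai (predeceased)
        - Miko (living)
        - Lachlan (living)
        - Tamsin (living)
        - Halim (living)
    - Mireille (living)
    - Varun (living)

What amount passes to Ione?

Ione receives 102,000.

Cassia takes one-fifth of 1,530,000 = 306,000. The remaining 1,224,000 passes to the descendants.
The descendants' portion (1,224,000) is divided into 4 shares of 306,000: Mireille and Varun each take 306,000; Perrin's 306,000 share passes to Perrin's issue; Nikolai's 306,000 share passes to Nikolai's issue.
Perrin's share (306,000) is divided into 3 shares of 102,000: Osric, Ione, and Wyatt each take 102,000.
Nikolai's share (306,000) is divided into 4 shares of 76,500: Miko, Lachlan, Tamsin, and Halim each take 76,500.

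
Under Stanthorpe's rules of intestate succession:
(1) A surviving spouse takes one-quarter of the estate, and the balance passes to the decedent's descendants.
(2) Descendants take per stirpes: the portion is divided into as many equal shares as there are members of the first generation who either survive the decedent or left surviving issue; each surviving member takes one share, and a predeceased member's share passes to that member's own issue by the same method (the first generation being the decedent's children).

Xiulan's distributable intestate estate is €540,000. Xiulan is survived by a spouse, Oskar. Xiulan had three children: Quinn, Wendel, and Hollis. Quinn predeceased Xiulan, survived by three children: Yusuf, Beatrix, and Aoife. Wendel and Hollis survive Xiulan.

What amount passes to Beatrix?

Beatrix receives €45,000.

Oskar takes one-quarter of €540,000 = €135,000. The remaining €405,000 passes to the descendants.
The descendants' portion (€405,000) is divided into 3 shares of €135,000: Wendel and Hollis each take €135,000; Quinn's €135,000 share passes to Quinn's issue.
Quinn's share (€135,000) is divided into 3 shares of €45,000: Yusuf, Beatrix, and Aoife each take €45,000.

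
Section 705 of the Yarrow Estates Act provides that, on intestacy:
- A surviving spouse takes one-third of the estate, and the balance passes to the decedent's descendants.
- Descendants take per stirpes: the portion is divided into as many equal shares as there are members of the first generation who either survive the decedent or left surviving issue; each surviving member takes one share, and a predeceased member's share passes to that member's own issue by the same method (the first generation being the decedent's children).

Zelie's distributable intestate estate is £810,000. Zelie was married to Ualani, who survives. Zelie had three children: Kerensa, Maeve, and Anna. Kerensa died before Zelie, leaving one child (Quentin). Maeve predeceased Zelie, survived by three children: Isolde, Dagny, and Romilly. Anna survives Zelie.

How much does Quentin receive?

Quentin receives £180,000.

Ualani takes one-third of £810,000 = £270,000. The remaining £540,000 passes to the descendants.
The descendants' portion (£540,000) is divided into 3 shares of £180,000: Anna takes £180,000; Kerensa's £180,000 share passes to Kerensa's issue; Maeve's £180,000 share passes to Maeve's issue.
Kerensa's share (£180,000) passes entirely to Quentin.
Maeve's share (£180,000) is divided into 3 shares of £60,000: Isolde, Dagny, and Romilly each take £60,000.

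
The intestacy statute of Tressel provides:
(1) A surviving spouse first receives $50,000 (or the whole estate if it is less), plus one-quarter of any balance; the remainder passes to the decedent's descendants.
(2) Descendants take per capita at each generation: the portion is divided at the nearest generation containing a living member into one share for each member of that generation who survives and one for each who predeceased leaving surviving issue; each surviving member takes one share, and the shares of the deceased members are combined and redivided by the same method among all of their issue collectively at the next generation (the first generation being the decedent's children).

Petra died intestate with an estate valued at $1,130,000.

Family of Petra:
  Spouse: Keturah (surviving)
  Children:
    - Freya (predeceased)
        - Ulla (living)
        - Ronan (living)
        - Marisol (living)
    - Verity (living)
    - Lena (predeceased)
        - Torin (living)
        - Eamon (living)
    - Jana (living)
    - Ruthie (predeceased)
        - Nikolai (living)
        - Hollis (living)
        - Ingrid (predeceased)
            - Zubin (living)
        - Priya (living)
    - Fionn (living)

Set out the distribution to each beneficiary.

Keturah first takes $50,000, leaving a balance of $1,080,000. Keturah then takes one-quarter of the balance ($270,000), for a total of $320,000. The remaining $810,000 passes to the descendants.
The descendants' portion ($810,000) is divided at the children's generation into 6 shares of $135,000. Verity, Jana, and Fionn each take $135,000. The 3 shares of the deceased (Freya, Lena, and Ruthie) are combined into a pool of $405,000.
That pool ($405,000) is divided at the grandchildren's generation into 9 shares of $45,000. Ulla, Ronan, Marisol, Torin, Eamon, Nikolai, Hollis, and Priya each take $45,000. The remaining share for the deceased Ingrid ($45,000) is carried to the next generation.
That pool ($45,000) passes entirely to Zubin, the sole taker at the great-grandchildren's generation.

Keturah: $320,000; Ulla: $45,000; Ronan: $45,000; Marisol: $45,000; Verity: $135,000; Torin: $45,000; Eamon: $45,000; Jana: $135,000; Nikolai: $45,000; Hollis: $45,000; Zubin: $45,000; Priya: $45,000; Fionn: $135,000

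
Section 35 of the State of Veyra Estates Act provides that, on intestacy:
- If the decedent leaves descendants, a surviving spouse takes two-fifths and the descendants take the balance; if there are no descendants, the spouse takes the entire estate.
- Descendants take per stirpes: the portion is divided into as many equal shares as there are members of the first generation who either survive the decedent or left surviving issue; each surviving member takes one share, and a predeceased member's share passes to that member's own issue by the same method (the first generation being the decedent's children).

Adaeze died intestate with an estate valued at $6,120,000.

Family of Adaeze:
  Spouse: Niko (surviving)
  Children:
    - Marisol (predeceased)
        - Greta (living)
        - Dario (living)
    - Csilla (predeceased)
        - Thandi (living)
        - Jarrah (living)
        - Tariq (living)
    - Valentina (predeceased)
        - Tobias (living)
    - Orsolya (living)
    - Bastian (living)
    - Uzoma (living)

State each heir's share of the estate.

Niko: $2,448,000; Greta: $306,000; Dario: $306,000; Thandi: $204,000; Jarrah: $204,000; Tariq: $204,000; Tobias: $612,000; Orsolya: $612,000; Bastian: $612,000; Uzoma: $612,000

Niko takes two-fifths of $6,120,000 = $2,448,000. The remaining $3,672,000 passes to the descendants.
The descendants' portion ($3,672,000) is divided into 6 shares of $612,000: Orsolya, Bastian, and Uzoma each take $612,000; Marisol's $612,000 share passes to Marisol's issue; Csilla's $612,000 share passes to Csilla's issue; Valentina's $612,000 share passes to Valentina's issue.
Marisol's share ($612,000) is divided into 2 shares of $306,000: Greta and Dario each take $306,000.
Csilla's share ($612,000) is divided into 3 shares of $204,000: Thandi, Jarrah, and Tariq each take $204,000.
Valentina's share ($612,000) passes entirely to Tobias.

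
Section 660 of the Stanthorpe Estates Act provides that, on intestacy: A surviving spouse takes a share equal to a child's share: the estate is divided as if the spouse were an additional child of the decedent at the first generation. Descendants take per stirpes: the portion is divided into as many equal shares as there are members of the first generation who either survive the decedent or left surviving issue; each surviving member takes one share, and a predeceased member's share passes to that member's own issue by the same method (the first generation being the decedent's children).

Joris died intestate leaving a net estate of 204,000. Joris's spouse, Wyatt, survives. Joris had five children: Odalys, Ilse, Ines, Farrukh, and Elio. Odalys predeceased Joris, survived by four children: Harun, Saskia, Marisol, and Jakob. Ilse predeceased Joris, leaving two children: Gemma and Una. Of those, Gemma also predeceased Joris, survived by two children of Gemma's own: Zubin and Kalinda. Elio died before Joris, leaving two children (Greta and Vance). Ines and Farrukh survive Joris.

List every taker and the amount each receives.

The spouse counts as an additional share at the children's level, so there are 6 primary shares of 34,000. Wyatt takes one such share (34,000).
The children's combined portion (170,000) is divided into 5 shares of 34,000: Ines and Farrukh each take 34,000; Odalys's 34,000 share passes to Odalys's issue; Ilse's 34,000 share passes to Ilse's issue; Elio's 34,000 share passes to Elio's issue.
Odalys's share (34,000) is divided into 4 shares of 8,500: Harun, Saskia, Marisol, and Jakob each take 8,500.
Ilse's share (34,000) is divided into 2 shares of 17,000: Una takes 17,000; Gemma's 17,000 share passes to Gemma's issue.
Gemma's share (17,000) is divided into 2 shares of 8,500: Zubin and Kalinda each take 8,500.
Elio's share (34,000) is divided into 2 shares of 17,000: Greta and Vance each take 17,000.

Wyatt: 34,000; Harun: 8,500; Saskia: 8,500; Marisol: 8,500; Jakob: 8,500; Zubin: 8,500; Kalinda: 8,500; Una: 17,000; Ines: 34,000; Farrukh: 34,000; Greta: 17,000; Vance: 17,000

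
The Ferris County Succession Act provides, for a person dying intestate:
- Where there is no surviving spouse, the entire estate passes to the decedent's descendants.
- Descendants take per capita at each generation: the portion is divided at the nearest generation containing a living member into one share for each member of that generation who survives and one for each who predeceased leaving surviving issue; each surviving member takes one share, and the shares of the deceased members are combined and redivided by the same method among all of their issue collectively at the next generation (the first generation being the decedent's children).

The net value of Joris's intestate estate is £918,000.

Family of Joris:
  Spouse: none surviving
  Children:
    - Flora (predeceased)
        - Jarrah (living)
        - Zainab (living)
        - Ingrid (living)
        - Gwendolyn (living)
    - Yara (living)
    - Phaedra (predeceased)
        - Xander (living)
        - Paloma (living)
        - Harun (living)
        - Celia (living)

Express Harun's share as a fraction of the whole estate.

Harun receives 1/12 of the estate.

The entire £918,000 passes to the descendants.
That amount (£918,000) is divided at the children's generation into 3 shares of £306,000. Yara takes £306,000. The 2 shares of the deceased (Flora and Phaedra) are combined into a pool of £612,000.
That pool (£612,000) is divided at the grandchildren's generation equally among Jarrah, Zainab, Ingrid, Gwendolyn, Xander, Paloma, Harun, and Celia: £76,500 each.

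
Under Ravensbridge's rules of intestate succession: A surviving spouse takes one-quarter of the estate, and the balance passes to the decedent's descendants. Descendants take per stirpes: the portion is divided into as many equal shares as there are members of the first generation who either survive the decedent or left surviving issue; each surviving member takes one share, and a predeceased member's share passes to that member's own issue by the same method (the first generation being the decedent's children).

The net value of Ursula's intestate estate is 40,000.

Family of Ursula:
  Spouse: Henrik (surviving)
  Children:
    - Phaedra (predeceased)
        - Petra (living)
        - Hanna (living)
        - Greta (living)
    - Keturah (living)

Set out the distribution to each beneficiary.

Henrik: 10,000; Petra: 5,000; Hanna: 5,000; Greta: 5,000; Keturah: 15,000

Henrik takes one-quarter of 40,000 = 10,000. The remaining 30,000 passes to the descendants.
The descendants' portion (30,000) is divided into 2 shares of 15,000: Keturah takes 15,000; Phaedra's 15,000 share passes to Phaedra's issue.
Phaedra's share (15,000) is divided into 3 shares of 5,000: Petra, Hanna, and Greta each take 5,000.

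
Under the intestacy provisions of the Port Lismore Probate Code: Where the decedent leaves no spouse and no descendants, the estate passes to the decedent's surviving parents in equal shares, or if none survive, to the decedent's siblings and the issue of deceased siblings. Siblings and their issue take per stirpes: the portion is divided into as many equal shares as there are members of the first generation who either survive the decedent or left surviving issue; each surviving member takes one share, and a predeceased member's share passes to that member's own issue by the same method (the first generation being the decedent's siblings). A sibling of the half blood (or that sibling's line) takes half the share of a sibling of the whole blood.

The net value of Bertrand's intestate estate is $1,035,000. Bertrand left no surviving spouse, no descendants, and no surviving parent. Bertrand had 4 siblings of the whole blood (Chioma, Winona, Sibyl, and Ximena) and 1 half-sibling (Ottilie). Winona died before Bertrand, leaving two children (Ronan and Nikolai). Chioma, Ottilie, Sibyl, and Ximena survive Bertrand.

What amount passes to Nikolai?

Nikolai receives $115,000.

The entire $1,035,000 passes to the siblings and their issue.
Counting each half-blood sibling's line as half a unit, there are 9/2 units in $1,035,000, so one unit is $230,000. Whole-blood lines (Chioma, Winona, Sibyl, and Ximena) take $230,000 each; half-blood lines (Ottilie) take $115,000 each.
Winona's share ($230,000) is divided into 2 shares of $115,000: Ronan and Nikolai each take $115,000.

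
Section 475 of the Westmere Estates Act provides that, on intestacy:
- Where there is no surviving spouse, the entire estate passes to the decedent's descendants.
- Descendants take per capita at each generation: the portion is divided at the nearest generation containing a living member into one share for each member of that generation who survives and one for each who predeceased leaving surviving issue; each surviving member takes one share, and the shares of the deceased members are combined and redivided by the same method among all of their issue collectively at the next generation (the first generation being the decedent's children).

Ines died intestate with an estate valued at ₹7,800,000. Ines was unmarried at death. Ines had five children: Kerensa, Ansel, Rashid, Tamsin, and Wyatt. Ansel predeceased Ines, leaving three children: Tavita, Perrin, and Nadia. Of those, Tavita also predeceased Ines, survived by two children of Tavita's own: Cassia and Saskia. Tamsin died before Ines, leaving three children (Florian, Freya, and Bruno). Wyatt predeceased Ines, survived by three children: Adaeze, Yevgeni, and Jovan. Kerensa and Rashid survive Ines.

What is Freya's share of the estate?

Freya receives ₹520,000.

The entire ₹7,800,000 passes to the descendants.
That amount (₹7,800,000) is divided at the children's generation into 5 shares of ₹1,560,000. Kerensa and Rashid each take ₹1,560,000. The 3 shares of the deceased (Ansel, Tamsin, and Wyatt) are combined into a pool of ₹4,680,000.
That pool (₹4,680,000) is divided at the grandchildren's generation into 9 shares of ₹520,000. Perrin, Nadia, Florian, Freya, Bruno, Adaeze, Yevgeni, and Jovan each take ₹520,000. The remaining share for the deceased Tavita (₹520,000) is carried to the next generation.
That pool (₹520,000) is divided at the great-grandchildren's generation equally among Cassia and Saskia: ₹260,000 each.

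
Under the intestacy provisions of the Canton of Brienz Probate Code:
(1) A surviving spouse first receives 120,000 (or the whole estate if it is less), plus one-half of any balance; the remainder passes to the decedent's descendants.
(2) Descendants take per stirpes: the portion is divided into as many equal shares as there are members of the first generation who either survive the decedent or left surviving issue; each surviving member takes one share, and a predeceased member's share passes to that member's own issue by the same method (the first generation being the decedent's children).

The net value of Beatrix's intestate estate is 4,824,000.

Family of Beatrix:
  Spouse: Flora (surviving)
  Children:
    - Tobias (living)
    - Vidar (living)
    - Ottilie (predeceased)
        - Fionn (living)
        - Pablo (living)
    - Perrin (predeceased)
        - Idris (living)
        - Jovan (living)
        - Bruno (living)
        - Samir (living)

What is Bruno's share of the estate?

Bruno receives 147,000.

Flora first takes 120,000, leaving a balance of 4,704,000. Flora then takes one-half of the balance (2,352,000), for a total of 2,472,000. The remaining 2,352,000 passes to the descendants.
The descendants' portion (2,352,000) is divided into 4 shares of 588,000: Tobias and Vidar each take 588,000; Ottilie's 588,000 share passes to Ottilie's issue; Perrin's 588,000 share passes to Perrin's issue.
Ottilie's share (588,000) is divided into 2 shares of 294,000: Fionn and Pablo each take 294,000.
Perrin's share (588,000) is divided into 4 shares of 147,000: Idris, Jovan, Bruno, and Samir each take 147,000.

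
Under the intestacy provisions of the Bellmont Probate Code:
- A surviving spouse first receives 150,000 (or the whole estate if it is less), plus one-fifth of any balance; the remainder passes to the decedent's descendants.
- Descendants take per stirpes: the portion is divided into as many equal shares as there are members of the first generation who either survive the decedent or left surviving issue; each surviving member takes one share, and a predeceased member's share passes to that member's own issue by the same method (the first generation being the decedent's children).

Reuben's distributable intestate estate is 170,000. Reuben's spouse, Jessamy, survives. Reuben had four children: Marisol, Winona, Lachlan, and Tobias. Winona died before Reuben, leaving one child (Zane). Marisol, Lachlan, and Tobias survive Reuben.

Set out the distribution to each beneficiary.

Jessamy: 154,000; Marisol: 4,000; Zane: 4,000; Lachlan: 4,000; Tobias: 4,000

Jessamy first takes 150,000, leaving a balance of 20,000. Jessamy then takes one-fifth of the balance (4,000), for a total of 154,000. The remaining 16,000 passes to the descendants.
The descendants' portion (16,000) is divided into 4 shares of 4,000: Marisol, Lachlan, and Tobias each take 4,000; Winona's 4,000 share passes to Winona's issue.
Winona's share (4,000) passes entirely to Zane.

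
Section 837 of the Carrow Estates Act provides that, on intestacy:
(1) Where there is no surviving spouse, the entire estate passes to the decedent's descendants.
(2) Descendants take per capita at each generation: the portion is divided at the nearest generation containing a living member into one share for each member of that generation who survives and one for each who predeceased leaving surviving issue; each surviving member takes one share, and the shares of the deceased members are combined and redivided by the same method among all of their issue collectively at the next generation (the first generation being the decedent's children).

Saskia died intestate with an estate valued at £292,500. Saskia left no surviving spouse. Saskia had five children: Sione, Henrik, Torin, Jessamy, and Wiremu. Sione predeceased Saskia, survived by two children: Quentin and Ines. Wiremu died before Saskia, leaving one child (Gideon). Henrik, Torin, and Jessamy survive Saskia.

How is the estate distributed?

The entire £292,500 passes to the descendants.
That amount (£292,500) is divided at the children's generation into 5 shares of £58,500. Henrik, Torin, and Jessamy each take £58,500. The 2 shares of the deceased (Sione and Wiremu) are combined into a pool of £117,000.
That pool (£117,000) is divided at the grandchildren's generation equally among Quentin, Ines, and Gideon: £39,000 each.

Quentin: £39,000; Ines: £39,000; Henrik: £58,500; Torin: £58,500; Jessamy: £58,500; Gideon: £39,000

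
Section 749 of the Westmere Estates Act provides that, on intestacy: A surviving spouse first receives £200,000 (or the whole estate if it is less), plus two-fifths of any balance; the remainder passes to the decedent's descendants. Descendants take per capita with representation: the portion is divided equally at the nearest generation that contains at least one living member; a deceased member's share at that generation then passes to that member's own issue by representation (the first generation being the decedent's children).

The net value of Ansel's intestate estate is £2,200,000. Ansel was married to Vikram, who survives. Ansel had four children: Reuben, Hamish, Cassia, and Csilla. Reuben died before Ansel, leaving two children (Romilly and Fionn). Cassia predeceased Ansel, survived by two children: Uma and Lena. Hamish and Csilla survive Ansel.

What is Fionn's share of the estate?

Vikram first takes £200,000, leaving a balance of £2,000,000. Vikram then takes two-fifths of the balance (£800,000), for a total of £1,000,000. The remaining £1,200,000 passes to the descendants.
The descendants' portion (£1,200,000) is divided into 4 shares of £300,000: Hamish and Csilla each take £300,000; Reuben's £300,000 share passes to Reuben's issue; Cassia's £300,000 share passes to Cassia's issue.
Reuben's share (£300,000) is divided into 2 shares of £150,000: Romilly and Fionn each take £150,000.
Cassia's share (£300,000) is divided into 2 shares of £150,000: Uma and Lena each take £150,000.

Fionn receives £150,000.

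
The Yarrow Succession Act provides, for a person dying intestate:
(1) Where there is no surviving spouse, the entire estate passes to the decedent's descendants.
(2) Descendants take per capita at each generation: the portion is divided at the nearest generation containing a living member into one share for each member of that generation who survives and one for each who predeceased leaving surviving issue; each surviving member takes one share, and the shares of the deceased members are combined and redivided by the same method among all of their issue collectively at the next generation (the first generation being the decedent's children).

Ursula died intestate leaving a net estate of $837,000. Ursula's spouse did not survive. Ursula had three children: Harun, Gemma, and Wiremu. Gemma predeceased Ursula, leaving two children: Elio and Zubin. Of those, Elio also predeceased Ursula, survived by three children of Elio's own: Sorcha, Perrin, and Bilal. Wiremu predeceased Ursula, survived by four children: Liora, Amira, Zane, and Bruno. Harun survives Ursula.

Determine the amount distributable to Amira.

Amira receives $93,000.

The entire $837,000 passes to the descendants.
That amount ($837,000) is divided at the children's generation into 3 shares of $279,000. Harun takes $279,000. The 2 shares of the deceased (Gemma and Wiremu) are combined into a pool of $558,000.
That pool ($558,000) is divided at the grandchildren's generation into 6 shares of $93,000. Zubin, Liora, Amira, Zane, and Bruno each take $93,000. The remaining share for the deceased Elio ($93,000) is carried to the next generation.
That pool ($93,000) is divided at the great-grandchildren's generation equally among Sorcha, Perrin, and Bilal: $31,000 each.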